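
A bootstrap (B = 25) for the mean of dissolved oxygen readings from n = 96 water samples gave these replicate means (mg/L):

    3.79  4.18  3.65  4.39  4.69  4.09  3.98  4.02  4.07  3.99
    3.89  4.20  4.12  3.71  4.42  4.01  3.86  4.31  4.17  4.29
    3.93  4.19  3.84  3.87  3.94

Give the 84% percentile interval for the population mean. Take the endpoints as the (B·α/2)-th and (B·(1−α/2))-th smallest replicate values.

(3.71, 4.39)

Sorted replicates: 3.65, 3.71, 3.79, 3.84, 3.86, 3.87, 3.89, 3.93, 3.94, 3.98, 3.99, 4.01, 4.02, 4.07, 4.09, 4.12, 4.17, 4.18, 4.19, 4.20, 4.29, 4.31, 4.39, 4.42, 4.69
α = 0.16; lower rank = 25 × 0.080 = 2; upper rank = 25 × 0.920 = 23.
The 2nd smallest replicate is 3.71; the 23rd is 4.39.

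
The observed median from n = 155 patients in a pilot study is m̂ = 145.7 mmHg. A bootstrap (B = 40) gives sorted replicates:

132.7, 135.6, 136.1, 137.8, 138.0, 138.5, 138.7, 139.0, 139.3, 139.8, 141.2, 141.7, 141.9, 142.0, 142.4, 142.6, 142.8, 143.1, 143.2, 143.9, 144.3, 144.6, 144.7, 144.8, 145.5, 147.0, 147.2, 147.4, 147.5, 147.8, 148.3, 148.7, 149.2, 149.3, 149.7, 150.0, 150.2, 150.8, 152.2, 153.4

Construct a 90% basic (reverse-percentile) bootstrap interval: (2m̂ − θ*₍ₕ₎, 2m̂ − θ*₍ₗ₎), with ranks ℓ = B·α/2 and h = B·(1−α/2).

(140.6, 155.8)

Percentile endpoints at ranks 2 and 38: θ*₍2₎ = 135.6, θ*₍38₎ = 150.8.
Basic interval reflects these around m̂:
  lower = 2 × 145.7 − 150.8 = 140.6
  upper = 2 × 145.7 − 135.6 = 155.8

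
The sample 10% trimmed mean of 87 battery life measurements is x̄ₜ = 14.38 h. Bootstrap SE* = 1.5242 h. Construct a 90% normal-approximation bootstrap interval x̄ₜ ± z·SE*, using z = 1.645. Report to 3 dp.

(11.873, 16.887)

Margin = 1.645 × 1.5242 = 2.5073
Interval: 14.38 ± 2.5073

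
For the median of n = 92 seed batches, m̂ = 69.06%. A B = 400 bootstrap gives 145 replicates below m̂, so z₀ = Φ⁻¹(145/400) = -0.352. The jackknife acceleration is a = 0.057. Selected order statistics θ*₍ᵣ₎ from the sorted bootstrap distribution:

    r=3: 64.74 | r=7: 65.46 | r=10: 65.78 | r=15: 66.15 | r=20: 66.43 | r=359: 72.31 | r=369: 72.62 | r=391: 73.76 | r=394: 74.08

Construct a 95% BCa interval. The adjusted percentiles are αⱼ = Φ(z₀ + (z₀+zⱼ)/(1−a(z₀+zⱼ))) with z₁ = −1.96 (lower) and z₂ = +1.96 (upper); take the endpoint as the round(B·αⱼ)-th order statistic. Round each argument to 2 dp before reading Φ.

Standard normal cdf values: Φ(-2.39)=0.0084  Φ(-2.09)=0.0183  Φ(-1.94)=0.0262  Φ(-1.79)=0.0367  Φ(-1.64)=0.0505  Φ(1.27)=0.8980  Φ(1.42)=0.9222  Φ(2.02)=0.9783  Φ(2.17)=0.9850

Lower: z₀ + z₁ = -0.352 + (-1.960) = -2.312; 1 − a(z₀+z₁) = 1 − (0.057)(-2.312) = 1.1318; argument = -0.352 + (-2.312)/1.1318 = -2.3948 → -2.39.
α₁ = Φ(-2.39) = 0.0084; rank = round(400 × 0.0084) = 3; θ*₍3₎ = 64.74.
Upper: z₀ + z₂ = 1.608; 1 − a(z₀+z₂) = 0.9083; argument = 1.4183 → 1.42; α₂ = 0.9222; rank = 369; θ*₍369₎ = 72.62.

(64.74, 72.62)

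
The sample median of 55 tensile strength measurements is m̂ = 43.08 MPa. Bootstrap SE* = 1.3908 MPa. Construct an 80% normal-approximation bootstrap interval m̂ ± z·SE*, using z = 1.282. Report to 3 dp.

Margin = 1.282 × 1.3908 = 1.7830
Interval: 43.08 ± 1.7830

(41.297, 44.863)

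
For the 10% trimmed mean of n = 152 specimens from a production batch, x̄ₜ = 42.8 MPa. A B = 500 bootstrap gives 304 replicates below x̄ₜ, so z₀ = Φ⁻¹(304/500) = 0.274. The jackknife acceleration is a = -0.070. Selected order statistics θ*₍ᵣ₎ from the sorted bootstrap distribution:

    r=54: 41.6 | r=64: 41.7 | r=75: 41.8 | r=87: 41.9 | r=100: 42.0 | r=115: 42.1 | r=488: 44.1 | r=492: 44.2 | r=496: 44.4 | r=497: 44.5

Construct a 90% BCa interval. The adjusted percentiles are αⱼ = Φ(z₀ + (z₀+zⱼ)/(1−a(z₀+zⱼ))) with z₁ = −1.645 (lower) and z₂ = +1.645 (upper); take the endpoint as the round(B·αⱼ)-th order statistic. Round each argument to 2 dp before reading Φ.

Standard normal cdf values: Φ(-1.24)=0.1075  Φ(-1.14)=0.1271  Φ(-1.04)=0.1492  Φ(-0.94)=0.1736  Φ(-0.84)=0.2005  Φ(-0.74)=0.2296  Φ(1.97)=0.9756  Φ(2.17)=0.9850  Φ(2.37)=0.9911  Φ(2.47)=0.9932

Lower: z₀ + z₁ = 0.274 + (-1.645) = -1.371; 1 − a(z₀+z₁) = 1 − (-0.070)(-1.371) = 0.9040; argument = 0.274 + (-1.371)/0.9040 = -1.2425 → -1.24.
α₁ = Φ(-1.24) = 0.1075; rank = round(500 × 0.1075) = 54; θ*₍54₎ = 41.6.
Upper: z₀ + z₂ = 1.919; 1 − a(z₀+z₂) = 1.1343; argument = 1.9657 → 1.97; α₂ = 0.9756; rank = 488; θ*₍488₎ = 44.1.

(41.6, 44.1)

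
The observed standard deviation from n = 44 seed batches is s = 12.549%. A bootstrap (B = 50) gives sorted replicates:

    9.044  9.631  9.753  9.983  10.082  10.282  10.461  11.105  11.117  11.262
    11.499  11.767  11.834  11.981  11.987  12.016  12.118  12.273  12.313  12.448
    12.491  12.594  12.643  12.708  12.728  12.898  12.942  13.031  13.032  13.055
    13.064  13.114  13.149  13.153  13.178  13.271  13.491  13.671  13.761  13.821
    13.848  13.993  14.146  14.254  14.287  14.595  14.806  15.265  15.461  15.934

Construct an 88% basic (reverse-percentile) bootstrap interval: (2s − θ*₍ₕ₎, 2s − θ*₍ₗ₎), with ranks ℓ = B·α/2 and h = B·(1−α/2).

Percentile endpoints at ranks 3 and 47: θ*₍3₎ = 9.753, θ*₍47₎ = 14.806.
Basic interval reflects these around s:
  lower = 2 × 12.549 − 14.806 = 10.292
  upper = 2 × 12.549 − 9.753 = 15.345

(10.292, 15.345)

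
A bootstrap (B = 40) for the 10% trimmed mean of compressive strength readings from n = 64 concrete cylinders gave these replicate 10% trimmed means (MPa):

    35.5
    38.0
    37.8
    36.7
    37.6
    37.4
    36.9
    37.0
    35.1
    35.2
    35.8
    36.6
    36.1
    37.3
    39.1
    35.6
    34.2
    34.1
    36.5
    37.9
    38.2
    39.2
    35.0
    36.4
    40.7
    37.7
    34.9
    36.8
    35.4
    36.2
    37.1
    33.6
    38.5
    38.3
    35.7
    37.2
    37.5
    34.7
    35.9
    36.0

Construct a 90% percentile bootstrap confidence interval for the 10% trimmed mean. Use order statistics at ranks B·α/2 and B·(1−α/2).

Sorted replicates: 33.6, 34.1, 34.2, 34.7, 34.9, 35.0, 35.1, 35.2, 35.4, 35.5, 35.6, 35.7, 35.8, 35.9, 36.0, 36.1, 36.2, 36.4, 36.5, 36.6, 36.7, 36.8, 36.9, 37.0, 37.1, 37.2, 37.3, 37.4, 37.5, 37.6, 37.7, 37.8, 37.9, 38.0, 38.2, 38.3, 38.5, 39.1, 39.2, 40.7
α = 0.10; lower rank = 40 × 0.050 = 2; upper rank = 40 × 0.950 = 38.
The 2nd smallest replicate is 34.1; the 38th is 39.1.

(34.1, 39.1)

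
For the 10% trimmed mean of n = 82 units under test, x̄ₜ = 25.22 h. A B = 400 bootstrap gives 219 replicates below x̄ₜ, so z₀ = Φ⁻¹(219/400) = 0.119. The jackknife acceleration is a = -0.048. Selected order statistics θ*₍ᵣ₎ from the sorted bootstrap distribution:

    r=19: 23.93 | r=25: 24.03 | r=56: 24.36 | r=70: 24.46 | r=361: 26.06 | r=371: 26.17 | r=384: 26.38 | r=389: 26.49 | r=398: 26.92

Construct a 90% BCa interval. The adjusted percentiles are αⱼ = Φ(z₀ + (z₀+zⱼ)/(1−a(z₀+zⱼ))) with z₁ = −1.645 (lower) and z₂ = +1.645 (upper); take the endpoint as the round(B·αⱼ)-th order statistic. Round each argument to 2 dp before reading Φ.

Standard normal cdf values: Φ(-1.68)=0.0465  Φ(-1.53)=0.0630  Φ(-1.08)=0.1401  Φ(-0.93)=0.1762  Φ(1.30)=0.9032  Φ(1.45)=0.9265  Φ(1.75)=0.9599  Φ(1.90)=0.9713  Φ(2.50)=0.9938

Lower: z₀ + z₁ = 0.119 + (-1.645) = -1.526; 1 − a(z₀+z₁) = 1 − (-0.048)(-1.526) = 0.9268; argument = 0.119 + (-1.526)/0.9268 = -1.5276 → -1.53.
α₁ = Φ(-1.53) = 0.0630; rank = round(400 × 0.0630) = 25; θ*₍25₎ = 24.03.
Upper: z₀ + z₂ = 1.764; 1 − a(z₀+z₂) = 1.0847; argument = 1.7453 → 1.75; α₂ = 0.9599; rank = 384; θ*₍384₎ = 26.38.

(24.03, 26.38)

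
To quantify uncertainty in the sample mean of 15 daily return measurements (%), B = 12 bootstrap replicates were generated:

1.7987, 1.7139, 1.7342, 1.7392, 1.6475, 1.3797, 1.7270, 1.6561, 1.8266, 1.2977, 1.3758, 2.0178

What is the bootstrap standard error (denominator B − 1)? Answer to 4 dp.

SE* = 0.2100

Bootstrap SE is the standard deviation of the 12 replicate means.
Mean of replicates: (1.7987 + 1.7139 + 1.7342 + 1.7392 + 1.6475 + 1.3797 + 1.7270 + 1.6561 + 1.8266 + 1.2977 + 1.3758 + 2.0178) / 12 = 19.91420 / 12 = 1.65952
Sum of squared deviations: (+0.13918)² + (+0.05438)² + (+0.07468)² + (+0.07968)² + (−0.01202)² + (−0.27982)² + (+0.06748)² + (−0.00342)² + (+0.16708)² + (−0.36182)² + (−0.28372)² + (+0.35828)² = 0.48495
Variance = 0.48495 / 11 = 0.04409
SE* = √0.04409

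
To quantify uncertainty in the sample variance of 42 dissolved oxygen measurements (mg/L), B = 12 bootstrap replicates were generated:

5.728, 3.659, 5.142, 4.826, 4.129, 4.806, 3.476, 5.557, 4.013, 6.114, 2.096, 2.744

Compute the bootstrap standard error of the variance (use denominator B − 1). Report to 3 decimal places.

SE* = 1.228

Bootstrap SE is the standard deviation of the 12 replicate variances.
Mean of replicates: (5.728 + 3.659 + 5.142 + 4.826 + 4.129 + 4.806 + 3.476 + 5.557 + 4.013 + 6.114 + 2.096 + 2.744) / 12 = 52.2900 / 12 = 4.3575
Sum of squared deviations: (+1.3705)² + (−0.6985)² + (+0.7845)² + (+0.4685)² + (−0.2285)² + (+0.4485)² + (−0.8815)² + (+1.1995)² + (−0.3445)² + (+1.7565)² + (−2.2615)² + (−1.6135)² = 16.5920
Variance = 16.5920 / 11 = 1.5084
SE* = √1.5084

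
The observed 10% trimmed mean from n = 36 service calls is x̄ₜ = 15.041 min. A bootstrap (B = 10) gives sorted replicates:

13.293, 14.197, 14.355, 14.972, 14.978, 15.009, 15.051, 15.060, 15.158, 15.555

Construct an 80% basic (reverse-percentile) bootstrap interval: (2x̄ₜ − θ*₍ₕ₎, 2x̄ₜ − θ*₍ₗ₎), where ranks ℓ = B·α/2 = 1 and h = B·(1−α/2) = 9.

Percentile endpoints at ranks 1 and 9: θ*₍1₎ = 13.293, θ*₍9₎ = 15.158.
Basic interval reflects these around x̄ₜ:
  lower = 2 × 15.041 − 15.158 = 14.924
  upper = 2 × 15.041 − 13.293 = 16.789

(14.924, 16.789)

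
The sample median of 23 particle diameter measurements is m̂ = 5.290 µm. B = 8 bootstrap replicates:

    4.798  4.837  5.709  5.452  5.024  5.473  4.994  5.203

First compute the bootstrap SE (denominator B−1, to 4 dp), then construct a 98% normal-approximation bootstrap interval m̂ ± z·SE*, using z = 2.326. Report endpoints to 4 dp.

Mean of replicates = 5.1863; sum of squared deviations = 0.7624; SE* = √(0.7624/7) = 0.3300
Margin = 2.326 × 0.3300 = 0.76758
Interval: 5.290 ± 0.76758

(4.5224, 6.0576)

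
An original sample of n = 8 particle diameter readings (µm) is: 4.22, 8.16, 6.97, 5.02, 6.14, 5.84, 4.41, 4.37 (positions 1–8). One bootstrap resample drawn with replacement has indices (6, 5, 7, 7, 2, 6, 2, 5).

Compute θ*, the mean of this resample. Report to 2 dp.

Resample values: 5.84, 6.14, 4.41, 4.41, 8.16, 5.84, 8.16, 6.14.
Mean = (5.84 + 6.14 + 4.41 + 4.41 + 8.16 + 5.84 + 8.16 + 6.14) / 8 = 49.100 / 8 = 6.14

θ* = 6.14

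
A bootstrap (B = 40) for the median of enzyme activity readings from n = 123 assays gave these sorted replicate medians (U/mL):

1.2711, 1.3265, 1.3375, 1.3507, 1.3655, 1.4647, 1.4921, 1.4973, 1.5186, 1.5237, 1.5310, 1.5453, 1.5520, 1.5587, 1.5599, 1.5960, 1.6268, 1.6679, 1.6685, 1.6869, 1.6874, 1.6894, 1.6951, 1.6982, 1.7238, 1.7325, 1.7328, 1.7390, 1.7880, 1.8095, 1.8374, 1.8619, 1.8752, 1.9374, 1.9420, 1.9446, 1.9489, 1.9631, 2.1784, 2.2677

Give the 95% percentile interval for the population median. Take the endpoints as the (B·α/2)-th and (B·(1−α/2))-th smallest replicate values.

α = 0.05; lower rank = 40 × 0.025 = 1; upper rank = 40 × 0.975 = 39.
The 1st smallest replicate is 1.2711; the 39th is 2.1784.

(1.2711, 2.1784)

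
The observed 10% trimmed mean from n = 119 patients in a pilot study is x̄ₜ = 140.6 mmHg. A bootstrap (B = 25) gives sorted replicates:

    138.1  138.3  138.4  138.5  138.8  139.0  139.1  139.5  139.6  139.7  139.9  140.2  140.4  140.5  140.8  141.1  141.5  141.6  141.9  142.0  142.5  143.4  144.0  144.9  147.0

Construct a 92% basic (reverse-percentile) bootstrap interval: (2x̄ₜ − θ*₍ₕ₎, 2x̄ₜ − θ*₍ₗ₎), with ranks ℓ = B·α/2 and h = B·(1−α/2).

(136.3, 143.1)

Percentile endpoints at ranks 1 and 24: θ*₍1₎ = 138.1, θ*₍24₎ = 144.9.
Basic interval reflects these around x̄ₜ:
  lower = 2 × 140.6 − 144.9 = 136.3
  upper = 2 × 140.6 − 138.1 = 143.1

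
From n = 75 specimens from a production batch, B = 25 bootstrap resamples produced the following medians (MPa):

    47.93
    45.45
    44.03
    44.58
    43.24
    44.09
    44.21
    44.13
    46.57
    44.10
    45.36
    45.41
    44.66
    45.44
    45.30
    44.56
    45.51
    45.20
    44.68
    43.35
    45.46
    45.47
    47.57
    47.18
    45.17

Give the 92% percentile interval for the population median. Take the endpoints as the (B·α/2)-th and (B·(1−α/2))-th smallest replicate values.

Sorted replicates: 43.24, 43.35, 44.03, 44.09, 44.10, 44.13, 44.21, 44.56, 44.58, 44.66, 44.68, 45.17, 45.20, 45.30, 45.36, 45.41, 45.44, 45.45, 45.46, 45.47, 45.51, 46.57, 47.18, 47.57, 47.93
α = 0.08; lower rank = 25 × 0.040 = 1; upper rank = 25 × 0.960 = 24.
The 1st smallest replicate is 43.24; the 24th is 47.57.

(43.24, 47.57)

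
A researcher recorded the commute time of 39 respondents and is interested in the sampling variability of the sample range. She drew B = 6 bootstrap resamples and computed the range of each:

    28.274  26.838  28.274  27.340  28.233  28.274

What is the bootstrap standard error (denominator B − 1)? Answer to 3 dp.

Bootstrap SE is the standard deviation of the 6 replicate ranges.
Mean of replicates: (28.274 + 26.838 + 28.274 + 27.340 + 28.233 + 28.274) / 6 = 167.2330 / 6 = 27.8722
Sum of squared deviations: (+0.4018)² + (−1.0342)² + (+0.4018)² + (−0.5322)² + (+0.3608)² + (+0.4018)² = 1.9673
Variance = 1.9673 / 5 = 0.3935
SE* = √0.3935

SE* = 0.627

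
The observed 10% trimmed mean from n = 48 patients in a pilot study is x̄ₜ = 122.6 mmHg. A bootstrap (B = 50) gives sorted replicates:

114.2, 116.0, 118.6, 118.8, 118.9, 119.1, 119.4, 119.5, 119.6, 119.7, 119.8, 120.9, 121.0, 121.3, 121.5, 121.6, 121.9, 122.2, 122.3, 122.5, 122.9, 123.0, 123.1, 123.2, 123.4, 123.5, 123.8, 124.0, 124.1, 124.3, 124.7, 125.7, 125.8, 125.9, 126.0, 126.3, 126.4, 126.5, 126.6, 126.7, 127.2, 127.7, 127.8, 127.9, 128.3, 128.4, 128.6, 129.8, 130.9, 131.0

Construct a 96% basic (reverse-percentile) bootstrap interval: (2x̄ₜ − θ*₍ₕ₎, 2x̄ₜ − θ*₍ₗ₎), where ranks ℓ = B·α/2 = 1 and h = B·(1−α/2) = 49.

Percentile endpoints at ranks 1 and 49: θ*₍1₎ = 114.2, θ*₍49₎ = 130.9.
Basic interval reflects these around x̄ₜ:
  lower = 2 × 122.6 − 130.9 = 114.3
  upper = 2 × 122.6 − 114.2 = 131.0

(114.3, 131.0)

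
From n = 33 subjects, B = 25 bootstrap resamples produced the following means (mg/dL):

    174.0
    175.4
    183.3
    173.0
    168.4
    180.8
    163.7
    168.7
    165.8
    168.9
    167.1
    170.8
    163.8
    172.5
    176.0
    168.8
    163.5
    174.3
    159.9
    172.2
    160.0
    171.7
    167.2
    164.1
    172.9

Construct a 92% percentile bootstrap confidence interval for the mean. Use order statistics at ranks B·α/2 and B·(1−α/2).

Sorted replicates: 159.9, 160.0, 163.5, 163.7, 163.8, 164.1, 165.8, 167.1, 167.2, 168.4, 168.7, 168.8, 168.9, 170.8, 171.7, 172.2, 172.5, 172.9, 173.0, 174.0, 174.3, 175.4, 176.0, 180.8, 183.3
α = 0.08; lower rank = 25 × 0.040 = 1; upper rank = 25 × 0.960 = 24.
The 1st smallest replicate is 159.9; the 24th is 180.8.

(159.9, 180.8)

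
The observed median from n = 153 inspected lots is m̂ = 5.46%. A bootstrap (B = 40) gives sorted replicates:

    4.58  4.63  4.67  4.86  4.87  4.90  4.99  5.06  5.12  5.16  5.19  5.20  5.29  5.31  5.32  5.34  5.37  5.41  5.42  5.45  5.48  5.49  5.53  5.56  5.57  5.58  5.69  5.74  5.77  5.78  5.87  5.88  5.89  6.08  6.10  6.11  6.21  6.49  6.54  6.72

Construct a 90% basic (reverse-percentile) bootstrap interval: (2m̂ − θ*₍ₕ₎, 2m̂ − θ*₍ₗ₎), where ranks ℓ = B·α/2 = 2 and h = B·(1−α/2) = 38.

Percentile endpoints at ranks 2 and 38: θ*₍2₎ = 4.63, θ*₍38₎ = 6.49.
Basic interval reflects these around m̂:
  lower = 2 × 5.46 − 6.49 = 4.43
  upper = 2 × 5.46 − 4.63 = 6.29

(4.43, 6.29)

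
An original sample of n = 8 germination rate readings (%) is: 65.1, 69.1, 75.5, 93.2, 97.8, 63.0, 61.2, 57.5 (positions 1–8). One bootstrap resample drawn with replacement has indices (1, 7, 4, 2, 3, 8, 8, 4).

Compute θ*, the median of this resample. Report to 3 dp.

θ* = 67.100

Resample values: 65.1, 61.2, 93.2, 69.1, 75.5, 57.5, 57.5, 93.2.
Sorted: 57.5, 57.5, 61.2, 65.1, 69.1, 75.5, 93.2, 93.2
Median = average of the two middle values = 67.100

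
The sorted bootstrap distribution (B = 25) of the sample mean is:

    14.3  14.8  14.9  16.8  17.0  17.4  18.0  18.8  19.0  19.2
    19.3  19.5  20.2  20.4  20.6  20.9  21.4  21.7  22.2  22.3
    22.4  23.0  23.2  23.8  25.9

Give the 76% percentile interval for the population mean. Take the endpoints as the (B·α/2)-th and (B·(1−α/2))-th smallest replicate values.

α = 0.24; lower rank = 25 × 0.120 = 3; upper rank = 25 × 0.880 = 22.
The 3rd smallest replicate is 14.9; the 22nd is 23.0.

(14.9, 23.0)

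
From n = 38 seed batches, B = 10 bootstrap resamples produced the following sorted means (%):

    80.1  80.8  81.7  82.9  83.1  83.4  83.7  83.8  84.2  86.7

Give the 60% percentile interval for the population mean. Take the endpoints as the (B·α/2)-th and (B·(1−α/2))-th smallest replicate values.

(80.8, 83.8)

α = 0.40; lower rank = 10 × 0.200 = 2; upper rank = 10 × 0.800 = 8.
The 2nd smallest replicate is 80.8; the 8th is 83.8.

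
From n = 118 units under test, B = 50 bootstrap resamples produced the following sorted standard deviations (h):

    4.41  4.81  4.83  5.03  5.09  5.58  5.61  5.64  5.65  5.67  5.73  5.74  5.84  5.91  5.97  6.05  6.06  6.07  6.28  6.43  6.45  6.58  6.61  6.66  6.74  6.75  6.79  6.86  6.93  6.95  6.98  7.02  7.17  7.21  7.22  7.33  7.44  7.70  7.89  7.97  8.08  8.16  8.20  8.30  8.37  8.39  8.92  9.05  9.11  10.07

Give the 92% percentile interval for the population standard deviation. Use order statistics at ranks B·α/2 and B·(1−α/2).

(4.81, 9.05)

α = 0.08; lower rank = 50 × 0.040 = 2; upper rank = 50 × 0.960 = 48.
The 2nd smallest replicate is 4.81; the 48th is 9.05.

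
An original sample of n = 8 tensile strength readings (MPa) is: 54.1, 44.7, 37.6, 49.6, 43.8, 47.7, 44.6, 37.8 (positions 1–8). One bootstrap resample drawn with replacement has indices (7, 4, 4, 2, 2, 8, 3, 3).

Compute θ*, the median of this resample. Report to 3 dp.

θ* = 44.650

Resample values: 44.6, 49.6, 49.6, 44.7, 44.7, 37.8, 37.6, 37.6.
Sorted: 37.6, 37.6, 37.8, 44.6, 44.7, 44.7, 49.6, 49.6
Median = average of the two middle values = 44.650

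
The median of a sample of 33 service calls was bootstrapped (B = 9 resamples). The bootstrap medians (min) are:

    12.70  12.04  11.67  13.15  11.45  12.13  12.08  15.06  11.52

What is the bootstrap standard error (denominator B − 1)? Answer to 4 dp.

Bootstrap SE is the standard deviation of the 9 replicate medians.
Mean of replicates: (12.70 + 12.04 + 11.67 + 13.15 + 11.45 + 12.13 + 12.08 + 15.06 + 11.52) / 9 = 111.80000 / 9 = 12.42222
Sum of squared deviations: (+0.27778)² + (−0.38222)² + (−0.75222)² + (+0.72778)² + (−0.97222)² + (−0.29222)² + (−0.34222)² + (+2.63778)² + (−0.90222)² = 10.23836
Variance = 10.23836 / 8 = 1.27979
SE* = √1.27979

SE* = 1.1313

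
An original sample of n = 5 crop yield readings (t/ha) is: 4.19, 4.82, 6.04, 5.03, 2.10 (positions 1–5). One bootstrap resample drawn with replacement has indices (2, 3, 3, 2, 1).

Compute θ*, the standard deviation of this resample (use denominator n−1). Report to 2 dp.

Resample values: 4.82, 6.04, 6.04, 4.82, 4.19.
Mean = 5.1820; sum of squared deviations = 2.7185
s² = 2.7185 / 4 = 0.6796
s = √0.6796 = 0.82

θ* = 0.82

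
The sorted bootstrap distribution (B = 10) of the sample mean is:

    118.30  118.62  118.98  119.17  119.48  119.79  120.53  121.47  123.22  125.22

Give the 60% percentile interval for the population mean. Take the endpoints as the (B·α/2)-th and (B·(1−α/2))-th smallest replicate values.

(118.62, 121.47)

α = 0.40; lower rank = 10 × 0.200 = 2; upper rank = 10 × 0.800 = 8.
The 2nd smallest replicate is 118.62; the 8th is 121.47.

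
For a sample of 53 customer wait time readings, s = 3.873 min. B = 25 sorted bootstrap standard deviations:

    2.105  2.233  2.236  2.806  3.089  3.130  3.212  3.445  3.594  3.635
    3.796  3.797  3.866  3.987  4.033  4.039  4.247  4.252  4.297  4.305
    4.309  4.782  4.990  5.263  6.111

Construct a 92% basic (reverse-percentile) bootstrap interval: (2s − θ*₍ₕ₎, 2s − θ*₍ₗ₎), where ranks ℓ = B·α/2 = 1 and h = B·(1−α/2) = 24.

Percentile endpoints at ranks 1 and 24: θ*₍1₎ = 2.105, θ*₍24₎ = 5.263.
Basic interval reflects these around s:
  lower = 2 × 3.873 − 5.263 = 2.483
  upper = 2 × 3.873 − 2.105 = 5.641

(2.483, 5.641)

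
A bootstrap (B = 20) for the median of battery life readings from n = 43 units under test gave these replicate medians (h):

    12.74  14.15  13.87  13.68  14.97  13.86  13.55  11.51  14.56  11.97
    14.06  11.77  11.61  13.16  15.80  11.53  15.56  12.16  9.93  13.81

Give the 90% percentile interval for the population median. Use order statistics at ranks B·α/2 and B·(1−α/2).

(9.93, 15.56)

Sorted replicates: 9.93, 11.51, 11.53, 11.61, 11.77, 11.97, 12.16, 12.74, 13.16, 13.55, 13.68, 13.81, 13.86, 13.87, 14.06, 14.15, 14.56, 14.97, 15.56, 15.80
α = 0.10; lower rank = 20 × 0.050 = 1; upper rank = 20 × 0.950 = 19.
The 1st smallest replicate is 9.93; the 19th is 15.56.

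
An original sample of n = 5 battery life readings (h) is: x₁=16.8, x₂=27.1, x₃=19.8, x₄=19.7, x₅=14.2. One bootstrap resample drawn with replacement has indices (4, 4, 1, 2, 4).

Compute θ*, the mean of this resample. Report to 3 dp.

Resample values: 19.7, 19.7, 16.8, 27.1, 19.7.
Mean = (19.7 + 19.7 + 16.8 + 27.1 + 19.7) / 5 = 103.00 / 5 = 20.600

θ* = 20.600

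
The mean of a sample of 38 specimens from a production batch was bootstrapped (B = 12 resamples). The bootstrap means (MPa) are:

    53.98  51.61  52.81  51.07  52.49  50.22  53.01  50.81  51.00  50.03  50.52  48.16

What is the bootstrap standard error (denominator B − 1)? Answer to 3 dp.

Bootstrap SE is the standard deviation of the 12 replicate means.
Mean of replicates: (53.98 + 51.61 + 52.81 + 51.07 + 52.49 + 50.22 + 53.01 + 50.81 + 51.00 + 50.03 + 50.52 + 48.16) / 12 = 615.7100 / 12 = 51.3092
Sum of squared deviations: (+2.6708)² + (+0.3008)² + (+1.5008)² + (−0.2392)² + (+1.1808)² + (−1.0892)² + (+1.7008)² + (−0.4992)² + (−0.3092)² + (−1.2792)² + (−0.7892)² + (−3.1492)² = 27.5281
Variance = 27.5281 / 11 = 2.5026
SE* = √2.5026

SE* = 1.582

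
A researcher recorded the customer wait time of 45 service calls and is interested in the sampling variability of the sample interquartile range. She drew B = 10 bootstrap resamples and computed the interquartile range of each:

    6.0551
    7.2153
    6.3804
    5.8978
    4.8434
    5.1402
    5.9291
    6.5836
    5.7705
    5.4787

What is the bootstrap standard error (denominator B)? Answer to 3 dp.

Bootstrap SE is the standard deviation of the 10 replicate interquartile ranges.
Mean of replicates: (6.0551 + 7.2153 + 6.3804 + 5.8978 + 4.8434 + 5.1402 + 5.9291 + 6.5836 + 5.7705 + 5.4787) / 10 = 59.29410 / 10 = 5.92941
Sum of squared deviations: (+0.12569)² + (+1.28589)² + (+0.45099)² + (−0.03161)² + (−1.08601)² + (−0.78921)² + (−0.00031)² + (+0.65419)² + (−0.15891)² + (−0.45071)² = 4.33233
Variance = 4.33233 / 10 = 0.43323
SE* = √0.43323

SE* = 0.658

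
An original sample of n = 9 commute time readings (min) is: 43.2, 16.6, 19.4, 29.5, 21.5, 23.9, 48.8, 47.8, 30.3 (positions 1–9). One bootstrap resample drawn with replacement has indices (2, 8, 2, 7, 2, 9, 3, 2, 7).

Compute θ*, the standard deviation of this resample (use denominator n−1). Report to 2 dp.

θ* = 15.19

Resample values: 16.6, 47.8, 16.6, 48.8, 16.6, 30.3, 19.4, 16.6, 48.8.
Mean = 29.0556; sum of squared deviations = 1846.3822
s² = 1846.3822 / 8 = 230.7978
s = √230.7978 = 15.19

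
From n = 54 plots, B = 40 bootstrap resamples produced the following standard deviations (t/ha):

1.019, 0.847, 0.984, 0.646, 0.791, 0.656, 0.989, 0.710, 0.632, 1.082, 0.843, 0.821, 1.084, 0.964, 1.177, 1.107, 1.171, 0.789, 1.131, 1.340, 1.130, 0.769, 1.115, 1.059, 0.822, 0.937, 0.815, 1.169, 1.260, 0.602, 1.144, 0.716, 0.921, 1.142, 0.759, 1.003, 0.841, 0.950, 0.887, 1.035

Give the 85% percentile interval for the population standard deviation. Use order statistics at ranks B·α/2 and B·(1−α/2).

Sorted replicates: 0.602, 0.632, 0.646, 0.656, 0.710, 0.716, 0.759, 0.769, 0.789, 0.791, 0.815, 0.821, 0.822, 0.841, 0.843, 0.847, 0.887, 0.921, 0.937, 0.950, 0.964, 0.984, 0.989, 1.003, 1.019, 1.035, 1.059, 1.082, 1.084, 1.107, 1.115, 1.130, 1.131, 1.142, 1.144, 1.169, 1.171, 1.177, 1.260, 1.340
α = 0.15; lower rank = 40 × 0.075 = 3; upper rank = 40 × 0.925 = 37.
The 3rd smallest replicate is 0.646; the 37th is 1.171.

(0.646, 1.171)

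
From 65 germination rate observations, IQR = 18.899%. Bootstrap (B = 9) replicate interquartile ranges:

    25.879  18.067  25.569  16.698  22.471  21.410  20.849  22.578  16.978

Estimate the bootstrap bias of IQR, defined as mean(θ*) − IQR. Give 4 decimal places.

bias = +2.2676

mean(θ*) = (25.879 + 18.067 + 25.569 + 16.698 + 22.471 + 21.410 + 20.849 + 22.578 + 16.978) / 9 = 21.16656
bias = 21.16656 − 18.899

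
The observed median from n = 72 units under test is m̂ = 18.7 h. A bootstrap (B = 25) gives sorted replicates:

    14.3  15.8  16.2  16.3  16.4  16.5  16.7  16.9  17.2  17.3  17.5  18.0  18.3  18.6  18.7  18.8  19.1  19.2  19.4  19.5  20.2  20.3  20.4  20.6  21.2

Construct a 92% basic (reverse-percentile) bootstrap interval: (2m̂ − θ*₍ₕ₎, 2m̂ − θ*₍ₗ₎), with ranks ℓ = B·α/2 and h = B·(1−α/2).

(16.8, 23.1)

Percentile endpoints at ranks 1 and 24: θ*₍1₎ = 14.3, θ*₍24₎ = 20.6.
Basic interval reflects these around m̂:
  lower = 2 × 18.7 − 20.6 = 16.8
  upper = 2 × 18.7 − 14.3 = 23.1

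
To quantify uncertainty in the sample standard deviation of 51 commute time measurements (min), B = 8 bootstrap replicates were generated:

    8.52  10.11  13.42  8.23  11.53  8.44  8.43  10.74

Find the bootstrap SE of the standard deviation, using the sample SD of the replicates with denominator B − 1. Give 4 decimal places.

Bootstrap SE is the standard deviation of the 8 replicate standard deviations.
Mean of replicates: (8.52 + 10.11 + 13.42 + 8.23 + 11.53 + 8.44 + 8.43 + 10.74) / 8 = 79.42000 / 8 = 9.92750
Sum of squared deviations: (−1.40750)² + (+0.18250)² + (+3.49250)² + (−1.69750)² + (+1.60250)² + (−1.48750)² + (−1.49750)² + (+0.81250)² = 24.77675
Variance = 24.77675 / 7 = 3.53954
SE* = √3.53954

SE* = 1.8814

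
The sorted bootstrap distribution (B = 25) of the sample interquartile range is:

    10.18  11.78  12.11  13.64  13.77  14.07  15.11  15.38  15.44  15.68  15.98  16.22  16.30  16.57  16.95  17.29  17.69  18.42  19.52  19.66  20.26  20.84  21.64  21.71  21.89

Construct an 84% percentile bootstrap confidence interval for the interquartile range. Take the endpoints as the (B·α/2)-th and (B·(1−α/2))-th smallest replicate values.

α = 0.16; lower rank = 25 × 0.080 = 2; upper rank = 25 × 0.920 = 23.
The 2nd smallest replicate is 11.78; the 23rd is 21.64.

(11.78, 21.64)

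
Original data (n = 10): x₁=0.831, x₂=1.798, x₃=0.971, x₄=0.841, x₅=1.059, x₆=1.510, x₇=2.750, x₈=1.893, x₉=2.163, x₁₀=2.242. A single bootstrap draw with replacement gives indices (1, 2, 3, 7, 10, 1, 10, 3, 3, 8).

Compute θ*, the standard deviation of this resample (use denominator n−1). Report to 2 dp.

θ* = 0.72

Resample values: 0.831, 1.798, 0.971, 2.750, 2.242, 0.831, 2.242, 0.971, 0.971, 1.893.
Mean = 1.5500; sum of squared deviations = 4.6165
s² = 4.6165 / 9 = 0.5129
s = √0.5129 = 0.72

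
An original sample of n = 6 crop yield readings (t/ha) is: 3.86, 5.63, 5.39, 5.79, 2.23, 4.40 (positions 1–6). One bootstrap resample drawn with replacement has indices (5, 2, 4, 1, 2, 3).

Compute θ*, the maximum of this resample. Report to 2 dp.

Resample values: 2.23, 5.63, 5.79, 3.86, 5.63, 5.39.
Maximum = 5.79

θ* = 5.79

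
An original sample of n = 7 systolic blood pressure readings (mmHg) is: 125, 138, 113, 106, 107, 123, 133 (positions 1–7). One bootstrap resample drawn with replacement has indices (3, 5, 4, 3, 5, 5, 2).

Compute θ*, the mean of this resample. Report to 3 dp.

θ* = 113.000

Resample values: 113, 107, 106, 113, 107, 107, 138.
Mean = (113 + 107 + 106 + 113 + 107 + 107 + 138) / 7 = 791.0 / 7 = 113.000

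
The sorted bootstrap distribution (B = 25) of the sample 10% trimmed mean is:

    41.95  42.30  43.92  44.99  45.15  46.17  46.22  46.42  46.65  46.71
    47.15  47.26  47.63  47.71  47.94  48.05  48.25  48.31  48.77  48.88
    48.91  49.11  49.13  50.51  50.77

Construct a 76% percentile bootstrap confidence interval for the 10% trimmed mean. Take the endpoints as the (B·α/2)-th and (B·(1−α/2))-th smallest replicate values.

(43.92, 49.11)

α = 0.24; lower rank = 25 × 0.120 = 3; upper rank = 25 × 0.880 = 22.
The 3rd smallest replicate is 43.92; the 22nd is 49.11.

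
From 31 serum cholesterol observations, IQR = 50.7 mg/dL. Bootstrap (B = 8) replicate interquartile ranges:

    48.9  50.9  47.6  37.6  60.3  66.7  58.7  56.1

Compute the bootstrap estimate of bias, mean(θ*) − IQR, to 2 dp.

mean(θ*) = (48.9 + 50.9 + 47.6 + 37.6 + 60.3 + 66.7 + 58.7 + 56.1) / 8 = 53.350
bias = 53.350 − 50.7

bias = +2.65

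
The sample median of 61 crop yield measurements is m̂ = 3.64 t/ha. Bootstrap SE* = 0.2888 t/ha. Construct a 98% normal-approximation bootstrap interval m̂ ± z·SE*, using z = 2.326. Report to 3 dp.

(2.968, 4.312)

Margin = 2.326 × 0.2888 = 0.6717
Interval: 3.64 ± 0.6717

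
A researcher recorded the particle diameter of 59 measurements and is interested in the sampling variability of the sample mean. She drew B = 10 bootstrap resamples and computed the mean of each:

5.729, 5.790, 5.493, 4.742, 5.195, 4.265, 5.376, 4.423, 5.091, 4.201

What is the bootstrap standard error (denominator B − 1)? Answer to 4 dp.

SE* = 0.5921

Bootstrap SE is the standard deviation of the 10 replicate means.
Mean of replicates: (5.729 + 5.790 + 5.493 + 4.742 + 5.195 + 4.265 + 5.376 + 4.423 + 5.091 + 4.201) / 10 = 50.30500 / 10 = 5.03050
Sum of squared deviations: (+0.69850)² + (+0.75950)² + (+0.46250)² + (−0.28850)² + (+0.16450)² + (−0.76550)² + (+0.34550)² + (−0.60750)² + (+0.06050)² + (−0.82950)² = 3.15509
Variance = 3.15509 / 9 = 0.35057
SE* = √0.35057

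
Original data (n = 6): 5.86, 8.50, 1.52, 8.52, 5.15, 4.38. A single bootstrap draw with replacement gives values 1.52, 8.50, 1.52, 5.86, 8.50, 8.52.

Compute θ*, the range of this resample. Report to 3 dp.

Range = 8.52 − 1.52 = 7.000

θ* = 7.000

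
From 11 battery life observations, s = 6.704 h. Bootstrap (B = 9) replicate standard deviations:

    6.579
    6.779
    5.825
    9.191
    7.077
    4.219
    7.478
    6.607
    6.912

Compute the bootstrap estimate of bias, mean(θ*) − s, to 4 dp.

mean(θ*) = (6.579 + 6.779 + 5.825 + 9.191 + 7.077 + 4.219 + 7.478 + 6.607 + 6.912) / 9 = 6.74078
bias = 6.74078 − 6.704

bias = +0.0368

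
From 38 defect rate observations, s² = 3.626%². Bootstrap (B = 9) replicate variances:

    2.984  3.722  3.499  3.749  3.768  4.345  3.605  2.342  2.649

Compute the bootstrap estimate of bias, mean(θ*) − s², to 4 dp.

bias = −0.2190

mean(θ*) = (2.984 + 3.722 + 3.499 + 3.749 + 3.768 + 4.345 + 3.605 + 2.342 + 2.649) / 9 = 3.40700
bias = 3.40700 − 3.626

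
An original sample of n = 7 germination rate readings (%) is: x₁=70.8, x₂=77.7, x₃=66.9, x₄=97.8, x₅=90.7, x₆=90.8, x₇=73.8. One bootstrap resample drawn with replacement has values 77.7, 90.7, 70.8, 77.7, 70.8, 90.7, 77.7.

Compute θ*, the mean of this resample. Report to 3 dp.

θ* = 79.443

Mean = (77.7 + 90.7 + 70.8 + 77.7 + 70.8 + 90.7 + 77.7) / 7 = 556.10 / 7 = 79.443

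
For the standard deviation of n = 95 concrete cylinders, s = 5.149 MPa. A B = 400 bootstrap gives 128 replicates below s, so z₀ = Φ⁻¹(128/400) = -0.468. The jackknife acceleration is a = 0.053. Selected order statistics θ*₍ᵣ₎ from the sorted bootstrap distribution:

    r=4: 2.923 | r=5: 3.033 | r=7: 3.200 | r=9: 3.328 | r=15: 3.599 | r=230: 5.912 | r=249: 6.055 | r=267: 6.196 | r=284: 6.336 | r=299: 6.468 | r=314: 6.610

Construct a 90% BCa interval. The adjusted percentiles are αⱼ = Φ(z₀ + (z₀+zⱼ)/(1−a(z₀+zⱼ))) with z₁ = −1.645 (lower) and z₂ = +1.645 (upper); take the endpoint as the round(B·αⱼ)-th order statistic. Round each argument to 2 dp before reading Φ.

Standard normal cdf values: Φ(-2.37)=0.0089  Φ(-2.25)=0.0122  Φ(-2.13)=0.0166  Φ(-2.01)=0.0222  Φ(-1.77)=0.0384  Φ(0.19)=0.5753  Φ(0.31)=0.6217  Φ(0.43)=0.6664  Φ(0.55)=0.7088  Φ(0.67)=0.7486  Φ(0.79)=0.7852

(2.923, 6.610)

Lower: z₀ + z₁ = -0.468 + (-1.645) = -2.113; 1 − a(z₀+z₁) = 1 − (0.053)(-2.113) = 1.1120; argument = -0.468 + (-2.113)/1.1120 = -2.3682 → -2.37.
α₁ = Φ(-2.37) = 0.0089; rank = round(400 × 0.0089) = 4; θ*₍4₎ = 2.923.
Upper: z₀ + z₂ = 1.177; 1 − a(z₀+z₂) = 0.9376; argument = 0.7873 → 0.79; α₂ = 0.7852; rank = 314; θ*₍314₎ = 6.610.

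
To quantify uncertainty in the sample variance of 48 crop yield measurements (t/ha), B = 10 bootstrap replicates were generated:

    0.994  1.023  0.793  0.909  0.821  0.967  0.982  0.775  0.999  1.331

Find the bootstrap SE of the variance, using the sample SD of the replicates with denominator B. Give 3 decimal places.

SE* = 0.151

Bootstrap SE is the standard deviation of the 10 replicate variances.
Mean of replicates: (0.994 + 1.023 + 0.793 + 0.909 + 0.821 + 0.967 + 0.982 + 0.775 + 0.999 + 1.331) / 10 = 9.5940 / 10 = 0.9594
Sum of squared deviations: (+0.0346)² + (+0.0636)² + (−0.1664)² + (−0.0504)² + (−0.1384)² + (+0.0076)² + (+0.0226)² + (−0.1844)² + (+0.0396)² + (+0.3716)² = 0.2289
Variance = 0.2289 / 10 = 0.0229
SE* = √0.0229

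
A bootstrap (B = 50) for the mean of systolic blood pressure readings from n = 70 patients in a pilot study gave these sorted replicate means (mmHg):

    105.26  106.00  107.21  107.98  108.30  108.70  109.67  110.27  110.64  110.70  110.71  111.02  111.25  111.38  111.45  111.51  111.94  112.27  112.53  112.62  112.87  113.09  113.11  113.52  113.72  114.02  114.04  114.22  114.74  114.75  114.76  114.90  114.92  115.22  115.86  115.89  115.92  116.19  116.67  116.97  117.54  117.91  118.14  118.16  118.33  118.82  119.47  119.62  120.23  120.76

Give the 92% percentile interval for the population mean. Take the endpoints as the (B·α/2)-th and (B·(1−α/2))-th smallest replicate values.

(106.00, 119.62)

α = 0.08; lower rank = 50 × 0.040 = 2; upper rank = 50 × 0.960 = 48.
The 2nd smallest replicate is 106.00; the 48th is 119.62.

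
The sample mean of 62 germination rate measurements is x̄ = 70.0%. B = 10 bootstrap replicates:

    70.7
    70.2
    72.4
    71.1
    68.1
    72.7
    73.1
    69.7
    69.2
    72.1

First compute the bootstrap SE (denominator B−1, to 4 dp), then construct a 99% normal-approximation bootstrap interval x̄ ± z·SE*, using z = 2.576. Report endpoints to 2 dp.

(65.75, 74.25)

Mean of replicates = 70.9300; sum of squared deviations = 24.5010; SE* = √(24.5010/9) = 1.6499
Margin = 2.576 × 1.6499 = 4.250
Interval: 70.0 ± 4.250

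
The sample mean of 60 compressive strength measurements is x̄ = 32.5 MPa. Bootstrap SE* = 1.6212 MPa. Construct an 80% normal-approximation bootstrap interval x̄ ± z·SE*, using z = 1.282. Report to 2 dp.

Margin = 1.282 × 1.6212 = 2.078
Interval: 32.5 ± 2.078

(30.42, 34.58)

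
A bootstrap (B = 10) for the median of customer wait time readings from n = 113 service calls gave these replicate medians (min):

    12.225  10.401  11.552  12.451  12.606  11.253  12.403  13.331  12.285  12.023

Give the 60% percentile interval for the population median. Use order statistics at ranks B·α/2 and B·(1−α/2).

(11.253, 12.451)

Sorted replicates: 10.401, 11.253, 11.552, 12.023, 12.225, 12.285, 12.403, 12.451, 12.606, 13.331
α = 0.40; lower rank = 10 × 0.200 = 2; upper rank = 10 × 0.800 = 8.
The 2nd smallest replicate is 11.253; the 8th is 12.451.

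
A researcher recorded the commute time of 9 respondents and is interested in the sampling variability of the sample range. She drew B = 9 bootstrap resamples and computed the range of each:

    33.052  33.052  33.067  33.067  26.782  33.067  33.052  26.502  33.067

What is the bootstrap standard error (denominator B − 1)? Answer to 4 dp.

Bootstrap SE is the standard deviation of the 9 replicate ranges.
Mean of replicates: (33.052 + 33.052 + 33.067 + 33.067 + 26.782 + 33.067 + 33.052 + 26.502 + 33.067) / 9 = 284.70800 / 9 = 31.63422
Sum of squared deviations: (+1.41778)² + (+1.41778)² + (+1.43278)² + (+1.43278)² + (−4.85222)² + (+1.43278)² + (+1.41778)² + (−5.13222)² + (+1.43278)² = 64.12546
Variance = 64.12546 / 8 = 8.01568
SE* = √8.01568

SE* = 2.8312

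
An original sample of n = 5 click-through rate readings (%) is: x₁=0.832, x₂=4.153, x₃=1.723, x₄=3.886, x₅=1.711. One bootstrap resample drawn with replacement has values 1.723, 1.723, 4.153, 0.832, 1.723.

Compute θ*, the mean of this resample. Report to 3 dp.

Mean = (1.723 + 1.723 + 4.153 + 0.832 + 1.723) / 5 = 10.1540 / 5 = 2.031

θ* = 2.031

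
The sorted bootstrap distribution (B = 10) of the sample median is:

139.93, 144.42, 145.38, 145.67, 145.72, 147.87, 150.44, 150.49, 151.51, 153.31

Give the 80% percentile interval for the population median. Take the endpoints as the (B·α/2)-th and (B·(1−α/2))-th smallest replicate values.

α = 0.20; lower rank = 10 × 0.100 = 1; upper rank = 10 × 0.900 = 9.
The 1st smallest replicate is 139.93; the 9th is 151.51.

(139.93, 151.51)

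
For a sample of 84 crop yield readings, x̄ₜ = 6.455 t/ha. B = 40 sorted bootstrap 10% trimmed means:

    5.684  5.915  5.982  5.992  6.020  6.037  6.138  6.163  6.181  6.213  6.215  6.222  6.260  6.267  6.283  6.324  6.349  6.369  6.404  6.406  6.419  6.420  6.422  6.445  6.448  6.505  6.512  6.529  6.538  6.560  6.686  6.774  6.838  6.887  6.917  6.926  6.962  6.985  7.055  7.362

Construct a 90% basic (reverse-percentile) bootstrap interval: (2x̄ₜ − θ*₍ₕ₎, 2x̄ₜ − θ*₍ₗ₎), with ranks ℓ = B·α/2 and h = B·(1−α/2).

(5.925, 6.995)

Percentile endpoints at ranks 2 and 38: θ*₍2₎ = 5.915, θ*₍38₎ = 6.985.
Basic interval reflects these around x̄ₜ:
  lower = 2 × 6.455 − 6.985 = 5.925
  upper = 2 × 6.455 − 5.915 = 6.995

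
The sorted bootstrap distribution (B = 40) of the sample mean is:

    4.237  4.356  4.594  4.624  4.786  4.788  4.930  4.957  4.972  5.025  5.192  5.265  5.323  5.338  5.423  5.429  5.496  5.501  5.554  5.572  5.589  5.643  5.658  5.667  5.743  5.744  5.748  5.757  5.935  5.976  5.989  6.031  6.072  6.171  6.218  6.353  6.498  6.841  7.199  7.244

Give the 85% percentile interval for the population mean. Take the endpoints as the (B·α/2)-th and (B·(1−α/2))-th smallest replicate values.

(4.594, 6.498)

α = 0.15; lower rank = 40 × 0.075 = 3; upper rank = 40 × 0.925 = 37.
The 3rd smallest replicate is 4.594; the 37th is 6.498.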